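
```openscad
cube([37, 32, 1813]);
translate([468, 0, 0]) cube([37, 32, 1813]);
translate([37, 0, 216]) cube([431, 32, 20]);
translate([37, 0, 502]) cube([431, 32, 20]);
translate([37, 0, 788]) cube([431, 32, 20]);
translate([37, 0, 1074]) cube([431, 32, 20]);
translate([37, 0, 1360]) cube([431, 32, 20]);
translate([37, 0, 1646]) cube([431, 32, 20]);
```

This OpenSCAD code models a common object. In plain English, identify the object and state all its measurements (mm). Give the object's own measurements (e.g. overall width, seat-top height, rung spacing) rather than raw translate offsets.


A straight ladder. Two 37×32 mm vertical rails, 1813 mm tall, stand 505 mm apart (outside-to-outside) with their front faces coplanar on the −y side. 6 rungs, each 32 mm deep and 20 mm tall, span between the inner faces of the rails, front faces flush with the rails. The lowest rung's underside is at z = 216 mm and rungs are spaced 286 mm apart (underside to underside).


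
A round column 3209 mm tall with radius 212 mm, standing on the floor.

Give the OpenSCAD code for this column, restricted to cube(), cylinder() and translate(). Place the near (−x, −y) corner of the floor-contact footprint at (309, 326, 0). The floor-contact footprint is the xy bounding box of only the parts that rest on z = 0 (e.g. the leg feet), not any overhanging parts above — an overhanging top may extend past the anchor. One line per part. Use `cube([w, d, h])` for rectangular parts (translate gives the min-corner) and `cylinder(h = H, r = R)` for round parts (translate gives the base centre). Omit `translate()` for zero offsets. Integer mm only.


translate([521, 538, 0]) cylinder(h = 3209, r = 212);


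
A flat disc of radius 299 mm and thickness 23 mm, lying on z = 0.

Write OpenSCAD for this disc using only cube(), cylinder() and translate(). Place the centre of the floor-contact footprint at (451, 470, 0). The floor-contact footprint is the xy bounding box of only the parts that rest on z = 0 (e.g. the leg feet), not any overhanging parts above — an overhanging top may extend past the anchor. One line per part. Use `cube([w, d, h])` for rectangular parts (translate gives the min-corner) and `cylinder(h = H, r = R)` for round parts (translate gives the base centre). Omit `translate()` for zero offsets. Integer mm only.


translate([451, 470, 0]) cylinder(h = 23, r = 299);


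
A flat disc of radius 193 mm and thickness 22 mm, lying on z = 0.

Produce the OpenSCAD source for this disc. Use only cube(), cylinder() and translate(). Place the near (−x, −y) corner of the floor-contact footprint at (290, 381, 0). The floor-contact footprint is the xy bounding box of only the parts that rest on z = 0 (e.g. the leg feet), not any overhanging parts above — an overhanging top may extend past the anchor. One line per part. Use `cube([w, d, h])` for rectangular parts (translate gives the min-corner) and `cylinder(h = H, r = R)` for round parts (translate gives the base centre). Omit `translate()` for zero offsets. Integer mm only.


translate([483, 574, 0]) cylinder(h = 22, r = 193);


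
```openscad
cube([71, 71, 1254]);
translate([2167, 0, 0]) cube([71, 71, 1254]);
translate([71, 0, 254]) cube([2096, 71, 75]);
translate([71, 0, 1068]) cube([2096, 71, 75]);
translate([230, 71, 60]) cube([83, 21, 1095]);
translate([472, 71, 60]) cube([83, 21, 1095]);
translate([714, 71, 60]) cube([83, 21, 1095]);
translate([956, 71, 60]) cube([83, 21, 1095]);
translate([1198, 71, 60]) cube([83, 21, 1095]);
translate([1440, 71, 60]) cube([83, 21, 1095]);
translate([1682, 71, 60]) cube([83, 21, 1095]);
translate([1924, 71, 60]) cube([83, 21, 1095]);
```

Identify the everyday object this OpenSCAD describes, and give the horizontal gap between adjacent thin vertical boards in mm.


A fence section. The picket gap is 159 mm.

Two posts, two rails, 8 pickets — a fence section. Span 2096 mm holds 8 pickets of 83 mm with 9 equal gaps: ⌊(2096 − 8·83) / 9⌋ = 159 mm.


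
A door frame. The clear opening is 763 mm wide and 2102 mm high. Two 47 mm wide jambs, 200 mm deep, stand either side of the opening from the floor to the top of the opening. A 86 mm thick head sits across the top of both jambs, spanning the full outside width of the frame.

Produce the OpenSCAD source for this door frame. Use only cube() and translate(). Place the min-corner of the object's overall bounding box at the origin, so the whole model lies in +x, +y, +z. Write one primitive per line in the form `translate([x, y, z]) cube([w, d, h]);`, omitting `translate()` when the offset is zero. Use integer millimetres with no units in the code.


cube([47, 200, 2102]);
translate([810, 0, 0]) cube([47, 200, 2102]);
translate([0, 0, 2102]) cube([857, 200, 86]);


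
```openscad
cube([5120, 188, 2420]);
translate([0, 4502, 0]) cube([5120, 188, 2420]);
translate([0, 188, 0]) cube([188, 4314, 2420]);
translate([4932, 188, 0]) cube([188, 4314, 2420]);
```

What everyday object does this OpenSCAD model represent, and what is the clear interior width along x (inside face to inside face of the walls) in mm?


A house (or room) frame. The interior width is 4744 mm.

Four 2420 mm walls enclosing a rectangle with no floor or roof — a room or house frame. Outside width is 5120 mm and wall thickness is 188 mm, so the interior width is 5120 − 2 × 188 = 4744 mm.


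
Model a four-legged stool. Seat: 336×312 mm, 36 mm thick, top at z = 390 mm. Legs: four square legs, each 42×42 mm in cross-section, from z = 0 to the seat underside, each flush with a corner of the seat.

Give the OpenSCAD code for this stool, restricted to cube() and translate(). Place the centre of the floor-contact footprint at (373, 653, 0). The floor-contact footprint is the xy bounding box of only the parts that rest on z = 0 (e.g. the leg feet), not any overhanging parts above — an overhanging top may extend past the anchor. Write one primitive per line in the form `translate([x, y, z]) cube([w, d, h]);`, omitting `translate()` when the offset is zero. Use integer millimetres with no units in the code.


translate([205, 497, 354]) cube([336, 312, 36]);
translate([205, 497, 0]) cube([42, 42, 354]);
translate([499, 497, 0]) cube([42, 42, 354]);
translate([205, 767, 0]) cube([42, 42, 354]);
translate([499, 767, 0]) cube([42, 42, 354]);


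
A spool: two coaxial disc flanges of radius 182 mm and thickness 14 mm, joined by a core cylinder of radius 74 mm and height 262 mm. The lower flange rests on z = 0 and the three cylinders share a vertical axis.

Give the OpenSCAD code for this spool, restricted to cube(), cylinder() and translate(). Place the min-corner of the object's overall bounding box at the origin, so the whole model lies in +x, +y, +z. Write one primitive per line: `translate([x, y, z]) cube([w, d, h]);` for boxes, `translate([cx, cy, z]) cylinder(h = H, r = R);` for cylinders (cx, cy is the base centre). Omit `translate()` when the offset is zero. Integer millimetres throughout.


translate([182, 182, 0]) cylinder(h = 14, r = 182);
translate([182, 182, 14]) cylinder(h = 262, r = 74);
translate([182, 182, 276]) cylinder(h = 14, r = 182);


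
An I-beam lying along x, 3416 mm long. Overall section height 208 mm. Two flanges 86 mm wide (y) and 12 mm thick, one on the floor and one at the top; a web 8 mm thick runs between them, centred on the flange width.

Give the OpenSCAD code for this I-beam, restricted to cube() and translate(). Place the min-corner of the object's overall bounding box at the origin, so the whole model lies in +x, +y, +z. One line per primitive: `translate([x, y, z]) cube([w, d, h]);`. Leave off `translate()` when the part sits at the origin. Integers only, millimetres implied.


cube([3416, 86, 12]);
translate([0, 39, 12]) cube([3416, 8, 184]);
translate([0, 0, 196]) cube([3416, 86, 12]);


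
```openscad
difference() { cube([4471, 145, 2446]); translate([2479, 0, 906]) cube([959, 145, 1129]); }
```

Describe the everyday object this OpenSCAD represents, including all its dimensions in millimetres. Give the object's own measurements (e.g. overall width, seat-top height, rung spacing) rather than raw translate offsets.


A wall 4471 mm long (x), 145 mm thick (y), 2446 mm tall, with a rectangular window opening cut through it. The opening is 959 mm wide and 1129 mm tall; its sill is at z = 906 mm and its near (−x) edge is 2479 mm from the wall's −x end. The opening passes through the full wall thickness.


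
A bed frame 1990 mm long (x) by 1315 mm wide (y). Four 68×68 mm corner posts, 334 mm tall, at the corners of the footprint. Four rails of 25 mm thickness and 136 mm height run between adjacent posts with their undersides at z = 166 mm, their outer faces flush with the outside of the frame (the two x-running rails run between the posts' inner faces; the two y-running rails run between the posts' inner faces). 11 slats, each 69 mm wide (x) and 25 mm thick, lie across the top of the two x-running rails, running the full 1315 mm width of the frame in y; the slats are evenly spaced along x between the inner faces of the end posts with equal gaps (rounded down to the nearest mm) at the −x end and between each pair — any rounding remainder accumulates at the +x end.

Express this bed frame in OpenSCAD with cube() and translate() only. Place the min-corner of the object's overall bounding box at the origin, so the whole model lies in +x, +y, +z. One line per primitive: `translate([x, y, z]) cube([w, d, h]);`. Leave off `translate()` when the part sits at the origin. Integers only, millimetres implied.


// slat z = rail_z + rail_h = 166 + 136 = 302
// slat gap = ⌊(1854 − 11·69) / 12⌋ = 91
cube([68, 68, 334]);
translate([0, 1247, 0]) cube([68, 68, 334]);
translate([1922, 0, 0]) cube([68, 68, 334]);
translate([1922, 1247, 0]) cube([68, 68, 334]);
translate([68, 0, 166]) cube([1854, 25, 136]);
translate([68, 1290, 166]) cube([1854, 25, 136]);
translate([0, 68, 166]) cube([25, 1179, 136]);
translate([1965, 68, 166]) cube([25, 1179, 136]);
translate([159, 0, 302]) cube([69, 1315, 25]);
translate([319, 0, 302]) cube([69, 1315, 25]);
translate([479, 0, 302]) cube([69, 1315, 25]);
translate([639, 0, 302]) cube([69, 1315, 25]);
translate([799, 0, 302]) cube([69, 1315, 25]);
translate([959, 0, 302]) cube([69, 1315, 25]);
translate([1119, 0, 302]) cube([69, 1315, 25]);
translate([1279, 0, 302]) cube([69, 1315, 25]);
translate([1439, 0, 302]) cube([69, 1315, 25]);
translate([1599, 0, 302]) cube([69, 1315, 25]);
translate([1759, 0, 302]) cube([69, 1315, 25]);


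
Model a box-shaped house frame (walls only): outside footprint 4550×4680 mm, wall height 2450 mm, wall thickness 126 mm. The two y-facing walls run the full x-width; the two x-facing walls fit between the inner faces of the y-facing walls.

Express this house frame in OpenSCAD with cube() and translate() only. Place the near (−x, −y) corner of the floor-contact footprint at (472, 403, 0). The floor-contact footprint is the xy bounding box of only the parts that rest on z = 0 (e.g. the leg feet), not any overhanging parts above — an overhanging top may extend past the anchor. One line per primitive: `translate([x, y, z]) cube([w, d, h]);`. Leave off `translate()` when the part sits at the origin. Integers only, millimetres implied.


translate([472, 403, 0]) cube([4550, 126, 2450]);
translate([472, 4957, 0]) cube([4550, 126, 2450]);
translate([472, 529, 0]) cube([126, 4428, 2450]);
translate([4896, 529, 0]) cube([126, 4428, 2450]);


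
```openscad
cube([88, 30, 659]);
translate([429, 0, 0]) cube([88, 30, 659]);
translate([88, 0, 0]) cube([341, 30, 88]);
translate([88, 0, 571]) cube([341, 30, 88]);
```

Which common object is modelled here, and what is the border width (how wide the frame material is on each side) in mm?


A picture frame. The border width is 88 mm.

Four thin pieces enclosing a rectangular opening — a picture frame. The two full-height stiles are 659 mm tall; the top rail sits at z = 571 and is 88 mm tall, so the border above the opening is 659 − 571 = 88 mm, matching the stile x-width.


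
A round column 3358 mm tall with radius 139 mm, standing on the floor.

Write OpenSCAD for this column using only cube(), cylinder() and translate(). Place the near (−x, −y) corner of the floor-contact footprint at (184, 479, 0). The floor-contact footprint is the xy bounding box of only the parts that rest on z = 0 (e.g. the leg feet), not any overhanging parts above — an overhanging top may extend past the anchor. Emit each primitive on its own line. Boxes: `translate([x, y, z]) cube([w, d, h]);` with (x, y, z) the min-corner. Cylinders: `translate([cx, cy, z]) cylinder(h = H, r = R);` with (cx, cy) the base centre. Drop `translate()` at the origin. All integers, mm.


translate([323, 618, 0]) cylinder(h = 3358, r = 139);


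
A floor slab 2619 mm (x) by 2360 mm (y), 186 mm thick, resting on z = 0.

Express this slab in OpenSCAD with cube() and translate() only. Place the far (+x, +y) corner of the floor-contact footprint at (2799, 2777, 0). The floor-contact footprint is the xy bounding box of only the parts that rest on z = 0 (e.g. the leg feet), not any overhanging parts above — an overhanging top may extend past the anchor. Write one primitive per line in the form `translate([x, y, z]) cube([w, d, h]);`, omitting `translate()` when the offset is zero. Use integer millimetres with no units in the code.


translate([180, 417, 0]) cube([2619, 2360, 186]);


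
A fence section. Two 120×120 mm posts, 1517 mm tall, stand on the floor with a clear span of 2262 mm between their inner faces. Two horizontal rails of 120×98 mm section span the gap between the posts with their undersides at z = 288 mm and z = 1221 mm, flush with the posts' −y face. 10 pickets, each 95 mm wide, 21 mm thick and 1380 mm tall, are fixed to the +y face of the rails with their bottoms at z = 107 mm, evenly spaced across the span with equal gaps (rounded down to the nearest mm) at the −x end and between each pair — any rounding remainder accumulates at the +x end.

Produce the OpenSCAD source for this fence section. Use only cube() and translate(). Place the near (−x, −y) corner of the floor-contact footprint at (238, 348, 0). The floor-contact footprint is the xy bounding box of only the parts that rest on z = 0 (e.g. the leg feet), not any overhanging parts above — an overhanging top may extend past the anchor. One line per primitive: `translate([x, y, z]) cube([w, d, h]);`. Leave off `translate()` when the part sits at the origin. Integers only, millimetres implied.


translate([238, 348, 0]) cube([120, 120, 1517]);
translate([2620, 348, 0]) cube([120, 120, 1517]);
translate([358, 348, 288]) cube([2262, 120, 98]);
translate([358, 348, 1221]) cube([2262, 120, 98]);
translate([477, 468, 107]) cube([95, 21, 1380]);
translate([691, 468, 107]) cube([95, 21, 1380]);
translate([905, 468, 107]) cube([95, 21, 1380]);
translate([1119, 468, 107]) cube([95, 21, 1380]);
translate([1333, 468, 107]) cube([95, 21, 1380]);
translate([1547, 468, 107]) cube([95, 21, 1380]);
translate([1761, 468, 107]) cube([95, 21, 1380]);
translate([1975, 468, 107]) cube([95, 21, 1380]);
translate([2189, 468, 107]) cube([95, 21, 1380]);
translate([2403, 468, 107]) cube([95, 21, 1380]);


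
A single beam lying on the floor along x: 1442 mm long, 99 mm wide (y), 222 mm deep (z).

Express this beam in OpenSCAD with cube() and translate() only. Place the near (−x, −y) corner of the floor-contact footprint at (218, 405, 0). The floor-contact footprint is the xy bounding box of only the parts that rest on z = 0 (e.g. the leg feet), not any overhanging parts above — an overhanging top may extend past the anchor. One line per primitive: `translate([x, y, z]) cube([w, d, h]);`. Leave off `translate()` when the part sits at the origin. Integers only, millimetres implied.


translate([218, 405, 0]) cube([1442, 99, 222]);


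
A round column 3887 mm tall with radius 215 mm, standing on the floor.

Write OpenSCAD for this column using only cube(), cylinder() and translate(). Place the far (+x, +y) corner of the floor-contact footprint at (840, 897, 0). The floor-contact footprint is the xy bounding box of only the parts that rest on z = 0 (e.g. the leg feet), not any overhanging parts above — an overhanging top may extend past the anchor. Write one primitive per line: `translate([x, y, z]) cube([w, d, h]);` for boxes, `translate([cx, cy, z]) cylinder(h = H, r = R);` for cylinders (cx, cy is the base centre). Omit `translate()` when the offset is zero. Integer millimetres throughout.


translate([625, 682, 0]) cylinder(h = 3887, r = 215);


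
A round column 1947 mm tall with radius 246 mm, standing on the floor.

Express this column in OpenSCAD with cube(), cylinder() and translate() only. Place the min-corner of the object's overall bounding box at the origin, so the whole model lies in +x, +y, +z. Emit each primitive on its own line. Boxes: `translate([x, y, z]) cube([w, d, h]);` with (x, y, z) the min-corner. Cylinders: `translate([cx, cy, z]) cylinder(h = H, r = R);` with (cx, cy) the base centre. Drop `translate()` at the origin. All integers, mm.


translate([246, 246, 0]) cylinder(h = 1947, r = 246);


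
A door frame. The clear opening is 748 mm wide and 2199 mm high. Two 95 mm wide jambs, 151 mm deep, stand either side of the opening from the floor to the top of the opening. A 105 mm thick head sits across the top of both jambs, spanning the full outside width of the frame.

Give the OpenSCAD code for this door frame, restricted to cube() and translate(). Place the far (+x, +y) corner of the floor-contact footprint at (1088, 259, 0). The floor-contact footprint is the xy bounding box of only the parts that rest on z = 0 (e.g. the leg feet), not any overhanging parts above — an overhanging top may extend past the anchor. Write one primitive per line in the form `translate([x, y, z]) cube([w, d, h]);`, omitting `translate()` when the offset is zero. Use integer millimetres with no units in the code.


translate([150, 108, 0]) cube([95, 151, 2199]);
translate([993, 108, 0]) cube([95, 151, 2199]);
translate([150, 108, 2199]) cube([938, 151, 105]);


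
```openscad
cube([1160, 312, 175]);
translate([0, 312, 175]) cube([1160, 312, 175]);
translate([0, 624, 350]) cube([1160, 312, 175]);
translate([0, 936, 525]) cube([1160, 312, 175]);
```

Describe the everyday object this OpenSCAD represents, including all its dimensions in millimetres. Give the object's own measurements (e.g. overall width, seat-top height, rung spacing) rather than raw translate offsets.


A straight staircase of 4 solid steps. Each step is 1160 mm wide (x), 312 mm deep (y, the going) and 175 mm tall (the rise). The first step rests on the floor; each subsequent step sits one going further in +y and one rise higher in +z, directly behind and above the previous step with no overlap.


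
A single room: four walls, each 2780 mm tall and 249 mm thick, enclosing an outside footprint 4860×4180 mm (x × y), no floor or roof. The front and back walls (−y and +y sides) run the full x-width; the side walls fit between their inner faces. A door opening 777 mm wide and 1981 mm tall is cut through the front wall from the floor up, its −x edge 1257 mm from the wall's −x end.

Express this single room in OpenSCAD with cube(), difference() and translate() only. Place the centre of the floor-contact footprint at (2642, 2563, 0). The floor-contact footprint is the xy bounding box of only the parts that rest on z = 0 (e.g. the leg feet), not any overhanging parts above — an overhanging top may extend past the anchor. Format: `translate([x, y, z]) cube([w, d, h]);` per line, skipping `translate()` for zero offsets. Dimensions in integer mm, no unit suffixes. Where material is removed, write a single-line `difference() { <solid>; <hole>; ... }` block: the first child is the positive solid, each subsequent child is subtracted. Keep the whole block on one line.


difference() { translate([212, 473, 0]) cube([4860, 249, 2780]); translate([1469, 473, 0]) cube([777, 249, 1981]); }
translate([212, 4404, 0]) cube([4860, 249, 2780]);
translate([212, 722, 0]) cube([249, 3682, 2780]);
translate([4823, 722, 0]) cube([249, 3682, 2780]);


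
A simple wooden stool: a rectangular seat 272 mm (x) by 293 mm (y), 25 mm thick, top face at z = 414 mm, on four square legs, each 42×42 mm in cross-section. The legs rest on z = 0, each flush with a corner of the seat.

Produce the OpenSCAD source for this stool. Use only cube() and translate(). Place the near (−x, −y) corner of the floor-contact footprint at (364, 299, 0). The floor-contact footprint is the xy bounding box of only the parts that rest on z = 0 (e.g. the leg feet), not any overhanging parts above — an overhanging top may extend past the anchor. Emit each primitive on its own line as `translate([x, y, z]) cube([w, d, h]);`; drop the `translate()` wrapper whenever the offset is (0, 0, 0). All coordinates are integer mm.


translate([364, 299, 389]) cube([272, 293, 25]);
translate([364, 299, 0]) cube([42, 42, 389]);
translate([594, 299, 0]) cube([42, 42, 389]);
translate([364, 550, 0]) cube([42, 42, 389]);
translate([594, 550, 0]) cube([42, 42, 389]);


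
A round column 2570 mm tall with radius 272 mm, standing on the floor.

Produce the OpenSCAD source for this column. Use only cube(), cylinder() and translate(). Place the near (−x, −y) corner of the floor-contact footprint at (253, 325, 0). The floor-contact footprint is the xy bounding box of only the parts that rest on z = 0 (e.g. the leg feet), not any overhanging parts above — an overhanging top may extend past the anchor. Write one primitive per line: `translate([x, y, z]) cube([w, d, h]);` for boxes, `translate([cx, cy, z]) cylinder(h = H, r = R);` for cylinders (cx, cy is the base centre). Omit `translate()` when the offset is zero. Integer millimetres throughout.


translate([525, 597, 0]) cylinder(h = 2570, r = 272);


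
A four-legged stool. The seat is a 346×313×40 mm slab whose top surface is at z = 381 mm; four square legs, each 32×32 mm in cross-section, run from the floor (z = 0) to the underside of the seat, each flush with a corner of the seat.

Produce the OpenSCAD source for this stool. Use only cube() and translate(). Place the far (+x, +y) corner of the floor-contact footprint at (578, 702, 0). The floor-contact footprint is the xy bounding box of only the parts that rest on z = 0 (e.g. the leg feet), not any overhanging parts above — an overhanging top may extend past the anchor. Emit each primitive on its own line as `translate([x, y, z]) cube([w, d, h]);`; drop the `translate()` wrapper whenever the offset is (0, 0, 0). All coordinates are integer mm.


translate([232, 389, 341]) cube([346, 313, 40]);
translate([232, 389, 0]) cube([32, 32, 341]);
translate([546, 389, 0]) cube([32, 32, 341]);
translate([232, 670, 0]) cube([32, 32, 341]);
translate([546, 670, 0]) cube([32, 32, 341]);


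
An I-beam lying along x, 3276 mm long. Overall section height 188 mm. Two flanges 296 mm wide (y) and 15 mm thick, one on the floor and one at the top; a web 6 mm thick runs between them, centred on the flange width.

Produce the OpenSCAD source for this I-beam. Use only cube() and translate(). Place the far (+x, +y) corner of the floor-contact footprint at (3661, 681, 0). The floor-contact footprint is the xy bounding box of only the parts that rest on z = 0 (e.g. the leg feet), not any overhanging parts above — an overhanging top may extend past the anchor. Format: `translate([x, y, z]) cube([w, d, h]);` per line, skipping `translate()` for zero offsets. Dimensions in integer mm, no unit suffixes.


translate([385, 385, 0]) cube([3276, 296, 15]);
translate([385, 530, 15]) cube([3276, 6, 158]);
translate([385, 385, 173]) cube([3276, 296, 15]);


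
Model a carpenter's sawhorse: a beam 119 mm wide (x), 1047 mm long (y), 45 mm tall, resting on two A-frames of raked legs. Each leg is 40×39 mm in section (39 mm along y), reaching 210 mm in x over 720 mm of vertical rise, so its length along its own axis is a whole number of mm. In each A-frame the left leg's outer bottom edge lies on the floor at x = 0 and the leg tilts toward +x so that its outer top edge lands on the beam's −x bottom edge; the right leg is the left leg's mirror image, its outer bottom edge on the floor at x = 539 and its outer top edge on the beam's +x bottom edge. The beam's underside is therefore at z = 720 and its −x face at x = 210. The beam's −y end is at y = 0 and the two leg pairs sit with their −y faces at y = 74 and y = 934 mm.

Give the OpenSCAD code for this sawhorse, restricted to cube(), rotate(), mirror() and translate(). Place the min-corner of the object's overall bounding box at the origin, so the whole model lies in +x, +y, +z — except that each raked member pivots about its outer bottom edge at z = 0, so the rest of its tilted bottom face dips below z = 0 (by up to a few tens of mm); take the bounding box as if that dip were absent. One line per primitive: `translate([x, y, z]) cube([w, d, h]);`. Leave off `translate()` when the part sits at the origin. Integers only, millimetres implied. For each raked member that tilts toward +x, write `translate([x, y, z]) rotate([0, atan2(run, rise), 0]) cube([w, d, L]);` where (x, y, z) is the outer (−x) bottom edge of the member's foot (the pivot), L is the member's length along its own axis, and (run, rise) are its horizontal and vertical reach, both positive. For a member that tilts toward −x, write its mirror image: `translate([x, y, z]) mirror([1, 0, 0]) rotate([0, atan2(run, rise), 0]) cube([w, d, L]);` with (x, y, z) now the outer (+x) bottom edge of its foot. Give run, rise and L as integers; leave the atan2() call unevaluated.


// leg length = √(210² + 720²) = 750
// right-leg outer foot x = 2·210 + 119 = 539
// beam min-corner = (210, 0, 720)
translate([210, 0, 720]) cube([119, 1047, 45]);
translate([0, 74, 0]) rotate([0, atan2(210, 720), 0]) cube([40, 39, 750]);
translate([539, 74, 0]) mirror([1, 0, 0]) rotate([0, atan2(210, 720), 0]) cube([40, 39, 750]);
translate([0, 934, 0]) rotate([0, atan2(210, 720), 0]) cube([40, 39, 750]);
translate([539, 934, 0]) mirror([1, 0, 0]) rotate([0, atan2(210, 720), 0]) cube([40, 39, 750]);


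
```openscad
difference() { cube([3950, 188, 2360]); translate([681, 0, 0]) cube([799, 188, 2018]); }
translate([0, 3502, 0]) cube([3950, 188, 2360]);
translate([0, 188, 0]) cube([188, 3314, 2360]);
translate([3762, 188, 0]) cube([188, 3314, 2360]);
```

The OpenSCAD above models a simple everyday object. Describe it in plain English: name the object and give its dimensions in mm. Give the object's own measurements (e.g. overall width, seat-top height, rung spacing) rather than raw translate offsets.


A single room: four walls, each 2360 mm tall and 188 mm thick, enclosing an outside footprint 3950×3690 mm (x × y), no floor or roof. The front and back walls (−y and +y sides) run the full x-width; the side walls fit between their inner faces. A door opening 799 mm wide and 2018 mm tall is cut through the front wall from the floor up, its −x edge 681 mm from the wall's −x end.


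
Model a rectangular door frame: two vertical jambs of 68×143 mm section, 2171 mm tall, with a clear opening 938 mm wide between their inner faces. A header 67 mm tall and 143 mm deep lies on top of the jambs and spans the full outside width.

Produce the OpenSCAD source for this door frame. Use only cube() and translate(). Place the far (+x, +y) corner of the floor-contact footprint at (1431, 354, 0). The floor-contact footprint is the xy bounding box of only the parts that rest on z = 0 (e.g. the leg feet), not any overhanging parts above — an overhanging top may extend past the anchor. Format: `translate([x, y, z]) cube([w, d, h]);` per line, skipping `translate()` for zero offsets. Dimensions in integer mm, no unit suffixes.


translate([357, 211, 0]) cube([68, 143, 2171]);
translate([1363, 211, 0]) cube([68, 143, 2171]);
translate([357, 211, 2171]) cube([1074, 143, 67]);


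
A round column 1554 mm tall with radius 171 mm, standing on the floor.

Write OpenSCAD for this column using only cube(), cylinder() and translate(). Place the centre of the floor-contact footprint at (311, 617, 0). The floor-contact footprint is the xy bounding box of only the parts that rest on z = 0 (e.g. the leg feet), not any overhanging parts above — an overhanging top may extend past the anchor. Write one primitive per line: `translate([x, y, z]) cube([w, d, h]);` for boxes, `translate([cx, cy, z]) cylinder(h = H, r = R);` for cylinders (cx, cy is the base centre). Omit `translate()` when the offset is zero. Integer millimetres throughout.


translate([311, 617, 0]) cylinder(h = 1554, r = 171);


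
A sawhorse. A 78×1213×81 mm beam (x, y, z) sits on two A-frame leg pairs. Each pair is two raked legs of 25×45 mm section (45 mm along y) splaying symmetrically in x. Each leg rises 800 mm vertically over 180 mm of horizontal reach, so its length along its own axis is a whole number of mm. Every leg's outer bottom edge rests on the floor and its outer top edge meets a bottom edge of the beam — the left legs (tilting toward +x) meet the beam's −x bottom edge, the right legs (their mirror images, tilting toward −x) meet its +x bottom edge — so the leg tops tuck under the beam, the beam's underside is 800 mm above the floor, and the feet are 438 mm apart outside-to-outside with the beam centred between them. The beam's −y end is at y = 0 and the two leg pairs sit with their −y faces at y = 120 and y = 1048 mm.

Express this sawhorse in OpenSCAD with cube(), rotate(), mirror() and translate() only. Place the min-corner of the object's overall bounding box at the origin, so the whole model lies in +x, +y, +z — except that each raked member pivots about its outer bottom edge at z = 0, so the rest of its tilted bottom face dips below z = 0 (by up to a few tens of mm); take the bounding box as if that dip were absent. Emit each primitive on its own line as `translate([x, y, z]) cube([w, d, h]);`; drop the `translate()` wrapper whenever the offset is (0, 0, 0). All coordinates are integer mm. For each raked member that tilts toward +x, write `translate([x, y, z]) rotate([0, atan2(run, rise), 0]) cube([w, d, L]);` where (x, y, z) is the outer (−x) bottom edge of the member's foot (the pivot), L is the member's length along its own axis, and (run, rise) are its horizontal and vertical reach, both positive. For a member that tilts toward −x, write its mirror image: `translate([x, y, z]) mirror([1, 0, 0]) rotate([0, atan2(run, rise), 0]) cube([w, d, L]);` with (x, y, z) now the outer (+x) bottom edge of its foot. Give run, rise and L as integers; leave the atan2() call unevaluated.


// leg length = √(180² + 800²) = 820
// right-leg outer foot x = 2·180 + 78 = 438
// beam min-corner = (180, 0, 800)
translate([180, 0, 800]) cube([78, 1213, 81]);
translate([0, 120, 0]) rotate([0, atan2(180, 800), 0]) cube([25, 45, 820]);
translate([438, 120, 0]) mirror([1, 0, 0]) rotate([0, atan2(180, 800), 0]) cube([25, 45, 820]);
translate([0, 1048, 0]) rotate([0, atan2(180, 800), 0]) cube([25, 45, 820]);
translate([438, 1048, 0]) mirror([1, 0, 0]) rotate([0, atan2(180, 800), 0]) cube([25, 45, 820]);


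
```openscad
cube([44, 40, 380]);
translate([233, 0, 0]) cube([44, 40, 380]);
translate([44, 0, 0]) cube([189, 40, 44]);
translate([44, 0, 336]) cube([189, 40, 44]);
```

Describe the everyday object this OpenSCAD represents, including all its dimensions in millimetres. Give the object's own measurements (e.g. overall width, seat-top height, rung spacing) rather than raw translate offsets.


A rectangular picture frame lying in the x–z plane (depth along y). The opening is 189 mm wide (x) by 292 mm tall (z), surrounded by a border 44 mm wide on all four sides. The frame is 40 mm deep and is made of two full-height vertical stiles with two horizontal rails fitted between them.


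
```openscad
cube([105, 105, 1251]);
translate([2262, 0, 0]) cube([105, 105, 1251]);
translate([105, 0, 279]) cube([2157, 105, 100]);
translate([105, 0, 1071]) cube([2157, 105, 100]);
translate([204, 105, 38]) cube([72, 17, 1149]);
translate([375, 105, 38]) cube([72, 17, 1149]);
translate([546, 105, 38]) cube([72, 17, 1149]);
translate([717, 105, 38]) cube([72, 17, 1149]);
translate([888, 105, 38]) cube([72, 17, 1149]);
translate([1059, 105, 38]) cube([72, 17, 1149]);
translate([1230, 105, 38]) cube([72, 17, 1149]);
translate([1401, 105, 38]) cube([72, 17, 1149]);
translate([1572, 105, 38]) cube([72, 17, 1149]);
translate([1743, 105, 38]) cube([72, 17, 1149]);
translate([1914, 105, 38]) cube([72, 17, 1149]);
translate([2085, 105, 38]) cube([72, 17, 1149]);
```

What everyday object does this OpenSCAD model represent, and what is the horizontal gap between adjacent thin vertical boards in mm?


A fence section. The picket gap is 99 mm.

Two posts, two rails, 12 pickets — a fence section. Span 2157 mm holds 12 pickets of 72 mm with 13 equal gaps: ⌊(2157 − 12·72) / 13⌋ = 99 mm.


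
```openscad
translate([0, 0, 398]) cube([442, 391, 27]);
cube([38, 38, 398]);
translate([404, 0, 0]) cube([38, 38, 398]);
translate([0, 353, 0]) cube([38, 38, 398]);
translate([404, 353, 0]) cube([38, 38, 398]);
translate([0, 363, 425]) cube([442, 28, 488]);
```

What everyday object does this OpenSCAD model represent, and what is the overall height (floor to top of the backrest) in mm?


A chair. The overall height is 913 mm.

A slab on four corner posts with a tall panel at the back — a chair. The seat slab sits at z = 398 with thickness 27, and the 488 mm backrest starts at the seat top, so the overall height is 398 + 27 + 488 = 913 mm.


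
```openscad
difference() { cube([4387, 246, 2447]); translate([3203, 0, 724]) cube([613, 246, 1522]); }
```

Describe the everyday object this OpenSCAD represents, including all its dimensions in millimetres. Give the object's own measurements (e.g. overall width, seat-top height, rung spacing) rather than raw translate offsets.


A wall 4387 mm long (x), 246 mm thick (y), 2447 mm tall, with a rectangular window opening cut through it. The opening is 613 mm wide and 1522 mm tall; its sill is at z = 724 mm and its near (−x) edge is 3203 mm from the wall's −x end. The opening passes through the full wall thickness.


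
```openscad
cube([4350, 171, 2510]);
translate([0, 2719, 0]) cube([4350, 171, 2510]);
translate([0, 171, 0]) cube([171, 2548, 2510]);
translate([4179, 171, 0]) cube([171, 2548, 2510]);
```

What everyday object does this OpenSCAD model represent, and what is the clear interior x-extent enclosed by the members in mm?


A house (or room) frame. The interior width is 4008 mm.

Four 2510 mm walls enclosing a rectangle with no floor or roof — a room or house frame. Outside width is 4350 mm and wall thickness is 171 mm, so the interior width is 4350 − 2 × 171 = 4008 mm.


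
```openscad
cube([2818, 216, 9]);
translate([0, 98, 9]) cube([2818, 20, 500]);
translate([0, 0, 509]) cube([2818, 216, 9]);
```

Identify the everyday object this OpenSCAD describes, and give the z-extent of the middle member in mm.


An I-beam. The web height is 500 mm.

Two wide flanges with a thin centred web — an I-beam. Overall 518 mm minus two 9 mm flanges gives a web of 518 − 2·9 = 500 mm.


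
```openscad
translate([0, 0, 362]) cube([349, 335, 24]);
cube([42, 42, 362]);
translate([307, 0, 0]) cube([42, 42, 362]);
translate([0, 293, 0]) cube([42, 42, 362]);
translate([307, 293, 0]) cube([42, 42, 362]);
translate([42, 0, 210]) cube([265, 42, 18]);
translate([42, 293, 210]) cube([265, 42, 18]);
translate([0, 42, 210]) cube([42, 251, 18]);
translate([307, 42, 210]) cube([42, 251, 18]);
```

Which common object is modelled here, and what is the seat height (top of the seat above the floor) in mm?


A stool. The seat height is 386 mm.

A 349×335×24 slab at z = 362 on four corner posts — a stool. The seat top is 362 + 24 = 386 mm.


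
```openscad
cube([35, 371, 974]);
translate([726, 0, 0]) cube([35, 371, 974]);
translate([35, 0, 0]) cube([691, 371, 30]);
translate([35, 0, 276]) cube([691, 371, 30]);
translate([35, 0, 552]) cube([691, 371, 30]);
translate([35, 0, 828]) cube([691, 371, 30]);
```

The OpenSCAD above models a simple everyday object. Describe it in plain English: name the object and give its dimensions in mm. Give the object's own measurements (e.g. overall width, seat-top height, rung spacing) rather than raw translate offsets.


An open bookshelf. Two side panels, each 35 mm thick, 371 mm deep and 974 mm tall, stand 761 mm apart (outside-to-outside). Between them sit 4 shelves, each 30 mm thick and 371 mm deep, spanning the full gap between the sides. The bottom shelf rests on the floor (its underside at z = 0) and the clear gap between one shelf's top and the next shelf's underside is 246 mm.


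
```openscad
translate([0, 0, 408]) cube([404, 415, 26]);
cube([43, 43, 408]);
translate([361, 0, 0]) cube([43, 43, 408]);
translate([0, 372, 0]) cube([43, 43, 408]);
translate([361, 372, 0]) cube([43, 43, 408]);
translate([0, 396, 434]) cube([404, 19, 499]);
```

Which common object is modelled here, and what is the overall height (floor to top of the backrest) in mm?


A chair. The overall height is 933 mm.

A slab on four corner posts with a tall panel at the back — a chair. The seat slab sits at z = 408 with thickness 26, and the 499 mm backrest starts at the seat top, so the overall height is 408 + 26 + 499 = 933 mm.


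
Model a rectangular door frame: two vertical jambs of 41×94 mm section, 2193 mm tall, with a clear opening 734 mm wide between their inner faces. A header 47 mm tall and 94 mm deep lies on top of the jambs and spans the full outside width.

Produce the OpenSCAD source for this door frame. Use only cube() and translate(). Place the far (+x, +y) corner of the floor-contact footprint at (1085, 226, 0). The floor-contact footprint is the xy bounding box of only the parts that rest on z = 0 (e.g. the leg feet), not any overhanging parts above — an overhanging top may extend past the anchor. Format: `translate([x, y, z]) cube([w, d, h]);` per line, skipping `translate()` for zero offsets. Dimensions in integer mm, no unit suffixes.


translate([269, 132, 0]) cube([41, 94, 2193]);
translate([1044, 132, 0]) cube([41, 94, 2193]);
translate([269, 132, 2193]) cube([816, 94, 47]);


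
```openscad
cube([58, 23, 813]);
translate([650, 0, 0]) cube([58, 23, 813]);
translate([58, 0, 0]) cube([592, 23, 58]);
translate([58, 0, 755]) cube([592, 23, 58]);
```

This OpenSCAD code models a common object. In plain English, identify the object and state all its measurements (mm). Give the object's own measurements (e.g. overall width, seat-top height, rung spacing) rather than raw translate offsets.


A rectangular picture frame lying in the x–z plane (depth along y). The opening is 592 mm wide (x) by 697 mm tall (z), surrounded by a border 58 mm wide on all four sides. The frame is 23 mm deep and is made of two full-height vertical stiles with two horizontal rails fitted between them.


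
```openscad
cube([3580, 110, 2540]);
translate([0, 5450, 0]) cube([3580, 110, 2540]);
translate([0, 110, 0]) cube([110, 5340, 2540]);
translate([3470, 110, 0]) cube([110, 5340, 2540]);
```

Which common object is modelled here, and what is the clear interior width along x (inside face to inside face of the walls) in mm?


A house (or room) frame. The interior width is 3360 mm.

Four 2540 mm walls enclosing a rectangle with no floor or roof — a room or house frame. Outside width is 3580 mm and wall thickness is 110 mm, so the interior width is 3580 − 2 × 110 = 3360 mm.


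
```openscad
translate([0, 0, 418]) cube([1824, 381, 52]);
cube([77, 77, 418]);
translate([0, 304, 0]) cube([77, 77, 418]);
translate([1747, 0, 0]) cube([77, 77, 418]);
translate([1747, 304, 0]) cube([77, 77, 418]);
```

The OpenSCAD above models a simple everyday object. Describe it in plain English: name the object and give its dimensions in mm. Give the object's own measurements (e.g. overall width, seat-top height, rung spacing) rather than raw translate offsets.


A long wooden bench with a 1824 mm (x) × 381 mm (y) seat, 52 mm thick, its top surface 470 mm above the floor. Four 77 mm square legs at the seat corners, flush with the edges, run from z = 0 to the seat underside.
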